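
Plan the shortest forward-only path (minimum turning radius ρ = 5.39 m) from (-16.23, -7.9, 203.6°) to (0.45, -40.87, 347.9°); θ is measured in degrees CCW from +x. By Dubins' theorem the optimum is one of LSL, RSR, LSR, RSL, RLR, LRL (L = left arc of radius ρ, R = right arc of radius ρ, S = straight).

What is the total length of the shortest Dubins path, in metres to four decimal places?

Let ψ = atan2(Δy, Δx) = atan2(-32.97, 16.68) = -63.1645° be the start→goal bearing.
Normalize: d = |goal − start| / ρ = 36.949199/5.39 = 6.855139, α = (θ_start − ψ) mod 360° = 266.7645° = 4.655919 rad, β = (θ_goal − ψ) mod 360° = 51.0645° = 0.891244 rad.
Common terms: sin α = -0.998406, cos α = -0.056440, sin β = 0.777854, cos β = 0.628445, cos(α−β) = -0.812084, d² = 46.992930. Work in radians in the unit-radius frame; every candidate has L = ρ·(t + p + q).
LSL: p² = 2 + d² − 2cos(α−β) + 2d(sin α − sin β) = 26.264082; p = √p² = 5.124849; φ = atan2(cos β − cos α, d + sin α − sin β) = 0.134041 rad; t = (φ − α) mod 2π = 1.761308 rad, q = (β − φ) mod 2π = 0.757202 rad → L = 5.39·(1.761308 + 5.124849 + 0.757202) = 5.39·7.643360 = 41.197708 m
RSR: p² = 2 + d² − 2cos(α−β) + 2d(sin β − sin α) = 74.970112; p = √p² = 8.658528; φ = atan2(cos α − cos β, d − sin α + sin β) = -0.079182 rad; t = (α − φ) mod 2π = 4.735101 rad, q = (φ − β) mod 2π = 5.312760 rad → L = 5.39·(4.735101 + 8.658528 + 5.312760) = 5.39·18.706389 = 100.827436 m
LSR: p² = d² − 2 + 2cos(α−β) + 2d(sin α + sin β) = 40.344932; p = √p² = 6.351766; φ = atan2(−cos α − cos β, d + sin α + sin β) − atan2(−2, p) = 0.219042 rad; t = (φ − α) mod 2π = 1.846309 rad, q = (φ − β) mod 2π = 5.610984 rad → L = 5.39·(1.846309 + 6.351766 + 5.610984) = 5.39·13.809059 = 74.430829 m
RSL: p² = d² − 2 + 2cos(α−β) − 2d(sin α + sin β) = 46.392594; p = √p² = 6.811211; φ = atan2(cos α + cos β, d − sin α − sin β) − atan2(2, p) = -0.204940 rad; t = (α − φ) mod 2π = 4.860859 rad, q = (β − φ) mod 2π = 1.096184 rad → L = 5.39·(4.860859 + 6.811211 + 1.096184) = 5.39·12.768254 = 68.820888 m
RLR: c = (6 − d² + 2cos(α−β) + 2d(sin α − sin β))/8 = -8.371264, |c| > 1 → infeasible
LRL: c = (6 − d² + 2cos(α−β) − 2d(sin α − sin β))/8 = -2.283010, |c| > 1 → infeasible
Shortest: LSL with L = 41.197708 m ≈ 41.1977 m

41.1977 m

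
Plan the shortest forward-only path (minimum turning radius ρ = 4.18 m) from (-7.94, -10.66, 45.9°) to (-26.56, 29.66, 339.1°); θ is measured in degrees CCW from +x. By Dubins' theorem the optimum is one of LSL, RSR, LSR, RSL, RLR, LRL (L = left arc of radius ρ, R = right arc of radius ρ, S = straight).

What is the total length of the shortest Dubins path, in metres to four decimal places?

Let ψ = atan2(Δy, Δx) = atan2(40.32, -18.62) = 114.7878° be the start→goal bearing.
Normalize: d = |goal − start| / ρ = 44.411787/4.18 = 10.624829, α = (θ_start − ψ) mod 360° = 291.1122° = 5.080867 rad, β = (θ_goal − ψ) mod 360° = 224.3122° = 3.914987 rad.
Common terms: sin α = -0.932877, cos α = 0.360196, sin β = -0.698568, cos β = -0.715543, cos(α−β) = 0.393942, d² = 112.886999. Work in radians in the unit-radius frame; every candidate has L = ρ·(t + p + q).
LSL: p² = 2 + d² − 2cos(α−β) + 2d(sin α − sin β) = 109.120142; p = √p² = 10.446059; φ = atan2(cos β − cos α, d + sin α − sin β) = -0.103163 rad; t = (φ − α) mod 2π = 1.099155 rad, q = (β − φ) mod 2π = 4.018151 rad → L = 4.18·(1.099155 + 10.446059 + 4.018151) = 4.18·15.563364 = 65.054862 m
RSR: p² = 2 + d² − 2cos(α−β) + 2d(sin β − sin α) = 119.078088; p = √p² = 10.912291; φ = atan2(cos α − cos β, d − sin α + sin β) = 0.098741 rad; t = (α − φ) mod 2π = 4.982126 rad, q = (φ − β) mod 2π = 2.466939 rad → L = 4.18·(4.982126 + 10.912291 + 2.466939) = 4.18·18.361356 = 76.750468 m
LSR: p² = d² − 2 + 2cos(α−β) + 2d(sin α + sin β) = 77.007238; p = √p² = 8.775377; φ = atan2(−cos α − cos β, d + sin α + sin β) − atan2(−2, p) = 0.263574 rad; t = (φ − α) mod 2π = 1.465893 rad, q = (φ − β) mod 2π = 2.631773 rad → L = 4.18·(1.465893 + 8.775377 + 2.631773) = 4.18·12.873042 = 53.809315 m
RSL: p² = d² − 2 + 2cos(α−β) − 2d(sin α + sin β) = 146.342528; p = √p² = 12.097212; φ = atan2(cos α + cos β, d − sin α − sin β) − atan2(2, p) = -0.192830 rad; t = (α − φ) mod 2π = 5.273697 rad, q = (β − φ) mod 2π = 4.107817 rad → L = 4.18·(5.273697 + 12.097212 + 4.107817) = 4.18·21.478726 = 89.781077 m
RLR: c = (6 − d² + 2cos(α−β) + 2d(sin α − sin β))/8 = -13.884761, |c| > 1 → infeasible
LRL: c = (6 − d² + 2cos(α−β) − 2d(sin α − sin β))/8 = -12.640018, |c| > 1 → infeasible
Shortest: LSR with L = 53.809315 m ≈ 53.8093 m

53.8093 m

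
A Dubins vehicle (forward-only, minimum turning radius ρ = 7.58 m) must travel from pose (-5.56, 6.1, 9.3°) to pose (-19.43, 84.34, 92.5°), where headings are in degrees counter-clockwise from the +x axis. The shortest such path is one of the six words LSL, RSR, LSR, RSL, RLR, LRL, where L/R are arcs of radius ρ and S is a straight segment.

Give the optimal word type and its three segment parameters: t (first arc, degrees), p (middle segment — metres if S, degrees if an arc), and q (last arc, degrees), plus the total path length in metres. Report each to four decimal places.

Let ψ = atan2(Δy, Δx) = atan2(78.24, -13.87) = 100.0527° be the start→goal bearing.
Normalize: d = |goal − start| / ρ = 79.459892/7.58 = 10.482835, α = (θ_start − ψ) mod 360° = 269.2473° = 4.699252 rad, β = (θ_goal − ψ) mod 360° = 352.4473° = 6.151366 rad.
Common terms: sin α = -0.999914, cos α = -0.013136, sin β = -0.131438, cos β = 0.991324, cos(α−β) = 0.118404, d² = 109.889838. Work in radians in the unit-radius frame; every candidate has L = ρ·(t + p + q).
LSL: p² = 2 + d² − 2cos(α−β) + 2d(sin α − sin β) = 93.444846; p = √p² = 9.666687; φ = atan2(cos β − cos α, d + sin α − sin β) = 0.104097 rad; t = (φ − α) mod 2π = 1.688030 rad, q = (β − φ) mod 2π = 6.047269 rad → L = 7.58·(1.688030 + 9.666687 + 6.047269) = 7.58·17.401987 = 131.907059 m
RSR: p² = 2 + d² − 2cos(α−β) + 2d(sin β − sin α) = 129.861215; p = √p² = 11.395666; φ = atan2(cos α − cos β, d − sin α + sin β) = -0.088259 rad; t = (α − φ) mod 2π = 4.787511 rad, q = (φ − β) mod 2π = 0.043560 rad → L = 7.58·(4.787511 + 11.395666 + 0.043560) = 7.58·16.226738 = 122.998673 m
LSR: p² = d² − 2 + 2cos(α−β) + 2d(sin α + sin β) = 84.407107; p = √p² = 9.187334; φ = atan2(−cos α − cos β, d + sin α + sin β) − atan2(−2, p) = 0.110123 rad; t = (φ − α) mod 2π = 1.694056 rad, q = (φ − β) mod 2π = 0.241942 rad → L = 7.58·(1.694056 + 9.187334 + 0.241942) = 7.58·11.123333 = 84.314863 m
RSL: p² = d² − 2 + 2cos(α−β) − 2d(sin α + sin β) = 131.846186; p = √p² = 11.482429; φ = atan2(cos α + cos β, d − sin α − sin β) − atan2(2, p) = -0.088424 rad; t = (α − φ) mod 2π = 4.787676 rad, q = (β − φ) mod 2π = 6.239790 rad → L = 7.58·(4.787676 + 11.482429 + 6.239790) = 7.58·22.509896 = 170.625010 m
RLR: c = (6 − d² + 2cos(α−β) + 2d(sin α − sin β))/8 = -15.232652, |c| > 1 → infeasible
LRL: c = (6 − d² + 2cos(α−β) − 2d(sin α − sin β))/8 = -10.680606, |c| > 1 → infeasible
Shortest: LSR with L = 84.314863 m ≈ 84.3149 m
Convert LSR to answer units (arcs ×180/π): t = 1.694056·180/π = 97.0623°, p = ρ·p = 7.58·9.187334 = 69.6400 m, q = 0.241942·180/π = 13.8623°, L = 84.3149 m.

LSR: t = 97.0623°, p = 69.6400 m, q = 13.8623°, L = 84.3149 m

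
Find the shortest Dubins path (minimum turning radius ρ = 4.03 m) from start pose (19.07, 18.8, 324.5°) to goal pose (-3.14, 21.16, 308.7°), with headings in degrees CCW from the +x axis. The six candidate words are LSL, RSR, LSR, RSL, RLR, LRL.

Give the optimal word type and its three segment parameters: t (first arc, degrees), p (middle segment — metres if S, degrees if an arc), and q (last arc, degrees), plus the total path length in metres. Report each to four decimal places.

Let ψ = atan2(Δy, Δx) = atan2(2.36, -22.21) = 173.9346° be the start→goal bearing.
Normalize: d = |goal − start| / ρ = 22.335033/4.03 = 5.542192, α = (θ_start − ψ) mod 360° = 150.5654° = 2.627862 rad, β = (θ_goal − ψ) mod 360° = 134.7654° = 2.352100 rad.
Common terms: sin α = 0.491430, cos α = -0.870917, sin β = 0.709996, cos β = -0.704206, cos(α−β) = 0.962218, d² = 30.715890. Work in radians in the unit-radius frame; every candidate has L = ρ·(t + p + q).
LSL: p² = 2 + d² − 2cos(α−β) + 2d(sin α − sin β) = 28.368781; p = √p² = 5.326235; φ = atan2(cos β − cos α, d + sin α − sin β) = 0.031305 rad; t = (φ − α) mod 2π = 3.686629 rad, q = (β − φ) mod 2π = 2.320795 rad → L = 4.03·(3.686629 + 5.326235 + 2.320795) = 4.03·11.333658 = 45.674643 m
RSR: p² = 2 + d² − 2cos(α−β) + 2d(sin β − sin α) = 33.214127; p = √p² = 5.763170; φ = atan2(cos α − cos β, d − sin α + sin β) = -0.028931 rad; t = (α − φ) mod 2π = 2.656793 rad, q = (φ − β) mod 2π = 3.902154 rad → L = 4.03·(2.656793 + 5.763170 + 3.902154) = 4.03·12.322117 = 49.658132 m
LSR: p² = d² − 2 + 2cos(α−β) + 2d(sin α + sin β) = 43.957391; p = √p² = 6.630037; φ = atan2(−cos α − cos β, d + sin α + sin β) − atan2(−2, p) = 0.522435 rad; t = (φ − α) mod 2π = 4.177759 rad, q = (φ − β) mod 2π = 4.453521 rad → L = 4.03·(4.177759 + 6.630037 + 4.453521) = 4.03·15.261316 = 61.503105 m
RSL: p² = d² − 2 + 2cos(α−β) − 2d(sin α + sin β) = 17.323261; p = √p² = 4.162122; φ = atan2(cos α + cos β, d − sin α − sin β) − atan2(2, p) = -0.796038 rad; t = (α − φ) mod 2π = 3.423900 rad, q = (β − φ) mod 2π = 3.148138 rad → L = 4.03·(3.423900 + 4.162122 + 3.148138) = 4.03·10.734159 = 43.258662 m
RLR: c = (6 − d² + 2cos(α−β) + 2d(sin α − sin β))/8 = -3.151766, |c| > 1 → infeasible
LRL: c = (6 − d² + 2cos(α−β) − 2d(sin α − sin β))/8 = -2.546098, |c| > 1 → infeasible
Shortest: RSL with L = 43.258662 m ≈ 43.2587 m
Convert RSL to answer units (arcs ×180/π): t = 3.423900·180/π = 196.1750°, p = ρ·p = 4.03·4.162122 = 16.7734 m, q = 3.148138·180/π = 180.3750°, L = 43.2587 m.

RSL: t = 196.1750°, p = 16.7734 m, q = 180.3750°, L = 43.2587 m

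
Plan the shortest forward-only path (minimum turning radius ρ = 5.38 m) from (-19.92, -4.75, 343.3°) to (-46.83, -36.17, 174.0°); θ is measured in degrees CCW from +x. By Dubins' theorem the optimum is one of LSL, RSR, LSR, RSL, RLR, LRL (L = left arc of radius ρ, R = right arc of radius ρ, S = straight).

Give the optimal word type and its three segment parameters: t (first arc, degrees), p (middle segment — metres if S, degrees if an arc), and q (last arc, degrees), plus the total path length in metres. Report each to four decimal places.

Let ψ = atan2(Δy, Δx) = atan2(-31.42, -26.91) = -130.5788° be the start→goal bearing.
Normalize: d = |goal − start| / ρ = 41.368642/5.38 = 7.689339, α = (θ_start − ψ) mod 360° = 113.8788° = 1.987559 rad, β = (θ_goal − ψ) mod 360° = 304.5788° = 5.315902 rad.
Common terms: sin α = 0.914404, cos α = -0.404803, sin β = -0.823347, cos β = 0.567539, cos(α−β) = -0.982613, d² = 59.125928. Work in radians in the unit-radius frame; every candidate has L = ρ·(t + p + q).
LSL: p² = 2 + d² − 2cos(α−β) + 2d(sin α − sin β) = 89.815463; p = √p² = 9.477102; φ = atan2(cos β − cos α, d + sin α − sin β) = 0.102780 rad; t = (φ − α) mod 2π = 4.398406 rad, q = (β − φ) mod 2π = 5.213122 rad → L = 5.38·(4.398406 + 9.477102 + 5.213122) = 5.38·19.088630 = 102.696831 m
RSR: p² = 2 + d² − 2cos(α−β) + 2d(sin β − sin α) = 36.366843; p = √p² = 6.030493; φ = atan2(cos α − cos β, d − sin α + sin β) = -0.161944 rad; t = (α − φ) mod 2π = 2.149504 rad, q = (φ − β) mod 2π = 0.805339 rad → L = 5.38·(2.149504 + 6.030493 + 0.805339) = 5.38·8.985335 = 48.341104 m
LSR: p² = d² − 2 + 2cos(α−β) + 2d(sin α + sin β) = 56.561042; p = √p² = 7.520708; φ = atan2(−cos α − cos β, d + sin α + sin β) − atan2(−2, p) = 0.239004 rad; t = (φ − α) mod 2π = 4.534630 rad, q = (φ − β) mod 2π = 1.206287 rad → L = 5.38·(4.534630 + 7.520708 + 1.206287) = 5.38·13.261624 = 71.347537 m
RSL: p² = d² − 2 + 2cos(α−β) − 2d(sin α + sin β) = 53.760362; p = √p² = 7.332146; φ = atan2(cos α + cos β, d − sin α − sin β) − atan2(2, p) = -0.244879 rad; t = (α − φ) mod 2π = 2.232438 rad, q = (β − φ) mod 2π = 5.560781 rad → L = 5.38·(2.232438 + 7.332146 + 5.560781) = 5.38·15.125365 = 81.374465 m
RLR: c = (6 − d² + 2cos(α−β) + 2d(sin α − sin β))/8 = -3.545855, |c| > 1 → infeasible
LRL: c = (6 − d² + 2cos(α−β) − 2d(sin α − sin β))/8 = -10.226933, |c| > 1 → infeasible
Shortest: RSR with L = 48.341104 m ≈ 48.3411 m
Convert RSR to answer units (arcs ×180/π): t = 2.149504·180/π = 123.1575°, p = ρ·p = 5.38·6.030493 = 32.4441 m, q = 0.805339·180/π = 46.1425°, L = 48.3411 m.

RSR: t = 123.1575°, p = 32.4441 m, q = 46.1425°, L = 48.3411 m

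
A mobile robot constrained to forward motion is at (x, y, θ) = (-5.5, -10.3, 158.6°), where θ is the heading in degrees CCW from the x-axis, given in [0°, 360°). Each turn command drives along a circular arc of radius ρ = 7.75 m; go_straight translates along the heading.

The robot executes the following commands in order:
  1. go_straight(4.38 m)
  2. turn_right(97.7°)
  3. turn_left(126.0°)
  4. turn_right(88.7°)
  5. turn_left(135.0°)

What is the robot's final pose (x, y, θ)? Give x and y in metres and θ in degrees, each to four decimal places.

(-43.7030, 23.8715, 233.2000°)

set_pose: (x, y, θ) = (-5.5000, -10.3000, 158.6000°), ρ = 7.75
go_straight(4.38): x += 4.38·cos θ, y += 4.38·sin θ → (-9.5780, -8.7018, 158.6000°)
turn_right(97.7°): centre at ρ to the right, rotate −97.7° → (-13.5220, 2.2829, 60.9000°)
turn_left(126.0°): centre at ρ to the left, rotate +126.0° → (-21.2248, 13.7459, 186.9000°)
turn_right(88.7°): centre at ρ to the right, rotate −88.7° → (-29.8266, 20.3344, 98.2000°)
turn_left(135.0°): centre at ρ to the left, rotate +135.0° → (-43.7030, 23.8715, 233.2000°)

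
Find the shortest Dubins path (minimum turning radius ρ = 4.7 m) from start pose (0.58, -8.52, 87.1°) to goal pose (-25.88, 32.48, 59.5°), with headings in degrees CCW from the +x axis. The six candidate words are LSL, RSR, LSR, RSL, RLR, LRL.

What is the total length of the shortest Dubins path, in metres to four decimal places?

Let ψ = atan2(Δy, Δx) = atan2(41.00, -26.46) = 122.8368° be the start→goal bearing.
Normalize: d = |goal − start| / ρ = 48.796840/4.7 = 10.382306, α = (θ_start − ψ) mod 360° = 324.2632° = 5.659460 rad, β = (θ_goal − ψ) mod 360° = 296.6632° = 5.177749 rad.
Common terms: sin α = -0.584063, cos α = 0.811708, sin β = -0.893660, cos β = 0.448745, cos(α−β) = 0.886204, d² = 107.792286. Work in radians in the unit-radius frame; every candidate has L = ρ·(t + p + q).
LSL: p² = 2 + d² − 2cos(α−β) + 2d(sin α − sin β) = 114.448541; p = √p² = 10.698062; φ = atan2(cos β − cos α, d + sin α − sin β) = -0.033934 rad; t = (φ − α) mod 2π = 0.589791 rad, q = (β − φ) mod 2π = 5.211684 rad → L = 4.7·(0.589791 + 10.698062 + 5.211684) = 4.7·16.499537 = 77.547824 m
RSR: p² = 2 + d² − 2cos(α−β) + 2d(sin β − sin α) = 101.591217; p = √p² = 10.079247; φ = atan2(cos α − cos β, d − sin α + sin β) = 0.036019 rad; t = (α − φ) mod 2π = 5.623441 rad, q = (φ − β) mod 2π = 1.141455 rad → L = 4.7·(5.623441 + 10.079247 + 1.141455) = 4.7·16.844143 = 79.167472 m
LSR: p² = d² − 2 + 2cos(α−β) + 2d(sin α + sin β) = 76.880351; p = √p² = 8.768144; φ = atan2(−cos α − cos β, d + sin α + sin β) − atan2(−2, p) = 0.083645 rad; t = (φ − α) mod 2π = 0.707370 rad, q = (φ − β) mod 2π = 1.189081 rad → L = 4.7·(0.707370 + 8.768144 + 1.189081) = 4.7·10.664595 = 50.123595 m
RSL: p² = d² − 2 + 2cos(α−β) − 2d(sin α + sin β) = 138.249036; p = √p² = 11.757935; φ = atan2(cos α + cos β, d − sin α − sin β) − atan2(2, p) = -0.062605 rad; t = (α − φ) mod 2π = 5.722066 rad, q = (β − φ) mod 2π = 5.240355 rad → L = 4.7·(5.722066 + 11.757935 + 5.240355) = 4.7·22.720355 = 106.785669 m
RLR: c = (6 − d² + 2cos(α−β) + 2d(sin α − sin β))/8 = -11.698902, |c| > 1 → infeasible
LRL: c = (6 − d² + 2cos(α−β) − 2d(sin α − sin β))/8 = -13.306068, |c| > 1 → infeasible
Shortest: LSR with L = 50.123595 m ≈ 50.1236 m

50.1236 m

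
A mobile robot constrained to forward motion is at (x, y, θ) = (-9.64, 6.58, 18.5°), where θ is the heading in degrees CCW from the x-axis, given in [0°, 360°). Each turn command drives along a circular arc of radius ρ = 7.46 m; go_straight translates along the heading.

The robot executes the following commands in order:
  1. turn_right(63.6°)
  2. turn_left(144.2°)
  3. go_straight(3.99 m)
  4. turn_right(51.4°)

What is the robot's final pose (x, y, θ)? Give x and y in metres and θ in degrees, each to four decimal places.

(11.8790, 21.3573, 47.7000°)

set_pose: (x, y, θ) = (-9.6400, 6.5800, 18.5000°), ρ = 7.46
turn_right(63.6°): centre at ρ to the right, rotate −63.6° → (-1.9887, 4.7713, -45.1000° ≡ 314.9000°)
turn_left(144.2°): centre at ρ to the left, rotate +144.2° → (10.6616, 11.2170, 459.1000° ≡ 99.1000°)
go_straight(3.99): x += 3.99·cos θ, y += 3.99·sin θ → (10.0306, 15.1567, 99.1000°)
turn_right(51.4°): centre at ρ to the right, rotate −51.4° → (11.8790, 21.3573, 47.7000°)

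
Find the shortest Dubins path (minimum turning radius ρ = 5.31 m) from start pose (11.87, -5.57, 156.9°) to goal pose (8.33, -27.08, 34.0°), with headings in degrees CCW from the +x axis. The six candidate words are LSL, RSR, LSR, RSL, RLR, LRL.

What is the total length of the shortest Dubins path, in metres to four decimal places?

34.9739 m

Let ψ = atan2(Δy, Δx) = atan2(-21.51, -3.54) = -99.3457° be the start→goal bearing.
Normalize: d = |goal − start| / ρ = 21.799351/5.31 = 4.105339, α = (θ_start − ψ) mod 360° = 256.2457° = 4.472330 rad, β = (θ_goal − ψ) mod 360° = 133.3457° = 2.327321 rad.
Common terms: sin α = -0.971324, cos α = -0.237760, sin β = 0.727226, cos β = -0.686398, cos(α−β) = -0.543174, d² = 16.853810. Work in radians in the unit-radius frame; every candidate has L = ρ·(t + p + q).
LSL: p² = 2 + d² − 2cos(α−β) + 2d(sin α − sin β) = 5.993910; p = √p² = 2.448246; φ = atan2(cos β − cos α, d + sin α − sin β) = -0.184290 rad; t = (φ − α) mod 2π = 1.626565 rad, q = (β − φ) mod 2π = 2.511611 rad → L = 5.31·(1.626565 + 2.448246 + 2.511611) = 5.31·6.586422 = 34.973901 m
RSR: p² = 2 + d² − 2cos(α−β) + 2d(sin β − sin α) = 33.886407; p = √p² = 5.821203; φ = atan2(cos α − cos β, d − sin α + sin β) = 0.077146 rad; t = (α − φ) mod 2π = 4.395184 rad, q = (φ − β) mod 2π = 4.033011 rad → L = 5.31·(4.395184 + 5.821203 + 4.033011) = 5.31·14.249398 = 75.664304 m
LSR: p² = d² − 2 + 2cos(α−β) + 2d(sin α + sin β) = 11.763250; p = √p² = 3.429760; φ = atan2(−cos α − cos β, d + sin α + sin β) − atan2(−2, p) = 0.762846 rad; t = (φ − α) mod 2π = 2.573701 rad, q = (φ − β) mod 2π = 4.718711 rad → L = 5.31·(2.573701 + 3.429760 + 4.718711) = 5.31·10.722172 = 56.934733 m
RSL: p² = d² − 2 + 2cos(α−β) − 2d(sin α + sin β) = 15.771671; p = √p² = 3.971356; φ = atan2(cos α + cos β, d − sin α − sin β) − atan2(2, p) = -0.675892 rad; t = (α − φ) mod 2π = 5.148223 rad, q = (β − φ) mod 2π = 3.003213 rad → L = 5.31·(5.148223 + 3.971356 + 3.003213) = 5.31·12.122792 = 64.372026 m
RLR: c = (6 − d² + 2cos(α−β) + 2d(sin α − sin β))/8 = -3.235801, |c| > 1 → infeasible
LRL: c = (6 − d² + 2cos(α−β) − 2d(sin α − sin β))/8 = 0.250761; p = 2π − arccos c = 4.965856 rad; φ = atan2(cos β − cos α, d + sin α − sin β) = -0.184290 rad; t = (φ − α + p/2) mod 2π = 4.109492 rad, q = (β − α − t + p) mod 2π = 4.994539 rad → L = 5.31·(4.109492 + 4.965856 + 4.994539) = 5.31·14.069887 = 74.711098 m
Shortest: LSL with L = 34.973901 m ≈ 34.9739 m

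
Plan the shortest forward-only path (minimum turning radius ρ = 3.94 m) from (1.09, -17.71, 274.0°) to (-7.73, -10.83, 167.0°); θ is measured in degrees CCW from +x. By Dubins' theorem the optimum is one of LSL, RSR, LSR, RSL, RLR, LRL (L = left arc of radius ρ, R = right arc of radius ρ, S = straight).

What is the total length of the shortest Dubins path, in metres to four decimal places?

Let ψ = atan2(Δy, Δx) = atan2(6.88, -8.82) = 142.0442° be the start→goal bearing.
Normalize: d = |goal − start| / ρ = 11.186009/3.94 = 2.839089, α = (θ_start − ψ) mod 360° = 131.9558° = 2.303064 rad, β = (θ_goal − ψ) mod 360° = 24.9558° = 0.435562 rad.
Common terms: sin α = 0.743660, cos α = -0.668558, sin β = 0.421920, cos β = 0.906633, cos(α−β) = -0.292372, d² = 8.060424. Work in radians in the unit-radius frame; every candidate has L = ρ·(t + p + q).
LSL: p² = 2 + d² − 2cos(α−β) + 2d(sin α − sin β) = 12.472067; p = √p² = 3.531581; φ = atan2(cos β − cos α, d + sin α − sin β) = 0.462325 rad; t = (φ − α) mod 2π = 4.442446 rad, q = (β − φ) mod 2π = 6.256422 rad → L = 3.94·(4.442446 + 3.531581 + 6.256422) = 3.94·14.230450 = 56.067972 m
RSR: p² = 2 + d² − 2cos(α−β) + 2d(sin β − sin α) = 8.818268; p = √p² = 2.969557; φ = atan2(cos α − cos β, d − sin α + sin β) = -0.559127 rad; t = (α − φ) mod 2π = 2.862191 rad, q = (φ − β) mod 2π = 5.288496 rad → L = 3.94·(2.862191 + 2.969557 + 5.288496) = 3.94·11.120244 = 43.813763 m
LSR: p² = d² − 2 + 2cos(α−β) + 2d(sin α + sin β) = 12.094050; p = √p² = 3.477650; φ = atan2(−cos α − cos β, d + sin α + sin β) − atan2(−2, p) = 0.462531 rad; t = (φ − α) mod 2π = 4.442652 rad, q = (φ − β) mod 2π = 0.026969 rad → L = 3.94·(4.442652 + 3.477650 + 0.026969) = 3.94·7.947271 = 31.312247 m
RSL: p² = d² − 2 + 2cos(α−β) − 2d(sin α + sin β) = -1.142689 < 0 → infeasible
RLR: c = (6 − d² + 2cos(α−β) + 2d(sin α − sin β))/8 = -0.102283; p = 2π − arccos c = 4.609926 rad; φ = atan2(cos α − cos β, d − sin α + sin β) = -0.559127 rad; t = (α − φ + p/2) mod 2π = 5.167154 rad, q = (α − β − t + p) mod 2π = 1.310274 rad → L = 3.94·(5.167154 + 4.609926 + 1.310274) = 3.94·11.087355 = 43.684178 m
LRL: c = (6 − d² + 2cos(α−β) − 2d(sin α − sin β))/8 = -0.559008; p = 2π − arccos c = 4.119200 rad; φ = atan2(cos β − cos α, d + sin α − sin β) = 0.462325 rad; t = (φ − α + p/2) mod 2π = 0.218860 rad, q = (β − α − t + p) mod 2π = 2.032837 rad → L = 3.94·(0.218860 + 4.119200 + 2.032837) = 3.94·6.370897 = 25.101333 m
Shortest: LRL with L = 25.101333 m ≈ 25.1013 m

25.1013 m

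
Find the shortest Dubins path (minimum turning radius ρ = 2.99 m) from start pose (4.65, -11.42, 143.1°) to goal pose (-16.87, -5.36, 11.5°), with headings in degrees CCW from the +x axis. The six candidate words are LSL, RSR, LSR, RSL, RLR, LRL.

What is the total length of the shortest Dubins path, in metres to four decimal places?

29.8530 m

Let ψ = atan2(Δy, Δx) = atan2(6.06, -21.52) = 164.2729° be the start→goal bearing.
Normalize: d = |goal − start| / ρ = 22.356968/2.99 = 7.477247, α = (θ_start − ψ) mod 360° = 338.8271° = 5.913649 rad, β = (θ_goal − ψ) mod 360° = 207.2271° = 3.616796 rad.
Common terms: sin α = -0.361183, cos α = 0.932495, sin β = -0.457519, cos β = -0.889200, cos(α−β) = -0.663926, d² = 55.909218. Work in radians in the unit-radius frame; every candidate has L = ρ·(t + p + q).
LSL: p² = 2 + d² − 2cos(α−β) + 2d(sin α − sin β) = 60.677731; p = √p² = 7.789591; φ = atan2(cos β − cos α, d + sin α − sin β) = -0.236049 rad; t = (φ − α) mod 2π = 0.133487 rad, q = (β − φ) mod 2π = 3.852845 rad → L = 2.99·(0.133487 + 7.789591 + 3.852845) = 2.99·11.775923 = 35.210010 m
RSR: p² = 2 + d² − 2cos(α−β) + 2d(sin β − sin α) = 57.796410; p = √p² = 7.602395; φ = atan2(cos α − cos β, d − sin α + sin β) = 0.241976 rad; t = (α − φ) mod 2π = 5.671674 rad, q = (φ − β) mod 2π = 2.908365 rad → L = 2.99·(5.671674 + 7.602395 + 2.908365) = 2.99·16.182434 = 48.385477 m
LSR: p² = d² − 2 + 2cos(α−β) + 2d(sin α + sin β) = 40.338091; p = √p² = 6.351228; φ = atan2(−cos α − cos β, d + sin α + sin β) − atan2(−2, p) = 0.298568 rad; t = (φ − α) mod 2π = 0.668104 rad, q = (φ − β) mod 2π = 2.964957 rad → L = 2.99·(0.668104 + 6.351228 + 2.964957) = 2.99·9.984288 = 29.853021 m
RSL: p² = d² − 2 + 2cos(α−β) − 2d(sin α + sin β) = 64.824640; p = √p² = 8.051375; φ = atan2(cos α + cos β, d − sin α − sin β) − atan2(2, p) = -0.238258 rad; t = (α − φ) mod 2π = 6.151907 rad, q = (β − φ) mod 2π = 3.855054 rad → L = 2.99·(6.151907 + 8.051375 + 3.855054) = 2.99·18.058336 = 53.994425 m
RLR: c = (6 − d² + 2cos(α−β) + 2d(sin α − sin β))/8 = -6.224551, |c| > 1 → infeasible
LRL: c = (6 − d² + 2cos(α−β) − 2d(sin α − sin β))/8 = -6.584716, |c| > 1 → infeasible
Shortest: LSR with L = 29.853021 m ≈ 29.8530 m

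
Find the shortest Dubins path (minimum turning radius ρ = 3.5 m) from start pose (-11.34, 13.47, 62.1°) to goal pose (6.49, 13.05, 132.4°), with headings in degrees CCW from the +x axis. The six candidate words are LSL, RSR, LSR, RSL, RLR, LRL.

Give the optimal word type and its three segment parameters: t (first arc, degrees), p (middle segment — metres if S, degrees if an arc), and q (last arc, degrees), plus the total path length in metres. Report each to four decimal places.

RSL: t = 102.4645°, p = 9.9991 m, q = 172.7645°, L = 26.8119 m

Let ψ = atan2(Δy, Δx) = atan2(-0.42, 17.83) = -1.3494° be the start→goal bearing.
Normalize: d = |goal − start| / ρ = 17.834946/3.5 = 5.095699, α = (θ_start − ψ) mod 360° = 63.4494° = 1.107401 rad, β = (θ_goal − ψ) mod 360° = 133.7494° = 2.334367 rad.
Common terms: sin α = 0.894540, cos α = 0.446988, sin β = 0.722371, cos β = -0.691505, cos(α−β) = 0.337095, d² = 25.966147. Work in radians in the unit-radius frame; every candidate has L = ρ·(t + p + q).
LSL: p² = 2 + d² − 2cos(α−β) + 2d(sin α − sin β) = 29.046596; p = √p² = 5.389489; φ = atan2(cos β − cos α, d + sin α − sin β) = -0.212847 rad; t = (φ − α) mod 2π = 4.962938 rad, q = (β − φ) mod 2π = 2.547214 rad → L = 3.5·(4.962938 + 5.389489 + 2.547214) = 3.5·12.899641 = 45.148744 m
RSR: p² = 2 + d² − 2cos(α−β) + 2d(sin β − sin α) = 25.537316; p = √p² = 5.053446; φ = atan2(cos α − cos β, d − sin α + sin β) = 0.227241 rad; t = (α − φ) mod 2π = 0.880160 rad, q = (φ − β) mod 2π = 4.176059 rad → L = 3.5·(0.880160 + 5.053446 + 4.176059) = 3.5·10.109665 = 35.383827 m
LSR: p² = d² − 2 + 2cos(α−β) + 2d(sin α + sin β) = 41.118922; p = √p² = 6.412404; φ = atan2(−cos α − cos β, d + sin α + sin β) − atan2(−2, p) = 0.338745 rad; t = (φ − α) mod 2π = 5.514529 rad, q = (φ − β) mod 2π = 4.287562 rad → L = 3.5·(5.514529 + 6.412404 + 4.287562) = 3.5·16.214495 = 56.750733 m
RSL: p² = d² − 2 + 2cos(α−β) − 2d(sin α + sin β) = 8.161753; p = √p² = 2.856878; φ = atan2(cos α + cos β, d − sin α − sin β) − atan2(2, p) = -0.680942 rad; t = (α − φ) mod 2π = 1.788343 rad, q = (β − φ) mod 2π = 3.015310 rad → L = 3.5·(1.788343 + 2.856878 + 3.015310) = 3.5·7.660531 = 26.811858 m
RLR: c = (6 − d² + 2cos(α−β) + 2d(sin α − sin β))/8 = -2.192165, |c| > 1 → infeasible
LRL: c = (6 − d² + 2cos(α−β) − 2d(sin α − sin β))/8 = -2.630825, |c| > 1 → infeasible
Shortest: RSL with L = 26.811858 m ≈ 26.8119 m
Convert RSL to answer units (arcs ×180/π): t = 1.788343·180/π = 102.4645°, p = ρ·p = 3.5·2.856878 = 9.9991 m, q = 3.015310·180/π = 172.7645°, L = 26.8119 m.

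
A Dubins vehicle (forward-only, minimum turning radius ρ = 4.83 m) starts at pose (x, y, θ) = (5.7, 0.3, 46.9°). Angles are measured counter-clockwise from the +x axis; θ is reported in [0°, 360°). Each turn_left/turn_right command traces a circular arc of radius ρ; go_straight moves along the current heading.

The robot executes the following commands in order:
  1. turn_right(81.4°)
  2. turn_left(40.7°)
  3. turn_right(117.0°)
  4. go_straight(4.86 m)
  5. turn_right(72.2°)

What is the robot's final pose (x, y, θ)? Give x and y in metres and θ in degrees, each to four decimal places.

(13.7628, -14.0093, 177.0000°)

set_pose: (x, y, θ) = (5.7000, 0.3000, 46.9000°), ρ = 4.83
turn_right(81.4°): centre at ρ to the right, rotate −81.4° → (11.9624, 0.9803, -34.5000° ≡ 325.5000°)
turn_left(40.7°): centre at ρ to the left, rotate +40.7° → (15.2198, 0.1591, 366.2000° ≡ 6.2000°)
turn_right(117.0°): centre at ρ to the right, rotate −117.0° → (20.2566, -6.3578, -110.8000° ≡ 249.2000°)
go_straight(4.86): x += 4.86·cos θ, y += 4.86·sin θ → (18.5308, -10.9011, 249.2000°)
turn_right(72.2°): centre at ρ to the right, rotate −72.2° → (13.7628, -14.0093, 177.0000°)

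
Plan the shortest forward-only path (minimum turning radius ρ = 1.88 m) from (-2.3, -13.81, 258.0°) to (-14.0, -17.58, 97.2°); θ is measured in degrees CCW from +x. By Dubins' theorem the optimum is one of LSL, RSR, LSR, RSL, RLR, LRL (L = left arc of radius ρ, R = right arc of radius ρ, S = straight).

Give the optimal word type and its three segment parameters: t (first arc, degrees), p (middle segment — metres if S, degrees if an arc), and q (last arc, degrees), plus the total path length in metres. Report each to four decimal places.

Let ψ = atan2(Δy, Δx) = atan2(-3.77, -11.70) = -162.1399° be the start→goal bearing.
Normalize: d = |goal − start| / ρ = 12.292392/1.88 = 6.538506, α = (θ_start − ψ) mod 360° = 60.1399° = 1.049639 rad, β = (θ_goal − ψ) mod 360° = 259.3399° = 4.526335 rad.
Common terms: sin α = 0.867244, cos α = 0.497884, sin β = -0.982742, cos β = -0.184982, cos(α−β) = -0.944376, d² = 42.752065. Work in radians in the unit-radius frame; every candidate has L = ρ·(t + p + q).
LSL: p² = 2 + d² − 2cos(α−β) + 2d(sin α − sin β) = 70.833103; p = √p² = 8.416240; φ = atan2(cos β − cos α, d + sin α − sin β) = -0.081226 rad; t = (φ − α) mod 2π = 5.152320 rad, q = (β − φ) mod 2π = 4.607561 rad → L = 1.88·(5.152320 + 8.416240 + 4.607561) = 1.88·18.176122 = 34.171109 m
RSR: p² = 2 + d² − 2cos(α−β) + 2d(sin β − sin α) = 22.448533; p = √p² = 4.737988; φ = atan2(cos α − cos β, d − sin α + sin β) = 0.144629 rad; t = (α − φ) mod 2π = 0.905010 rad, q = (φ − β) mod 2π = 1.901479 rad → L = 1.88·(0.905010 + 4.737988 + 1.901479) = 1.88·7.544478 = 14.183618 m
LSR: p² = d² − 2 + 2cos(α−β) + 2d(sin α + sin β) = 37.352942; p = √p² = 6.111705; φ = atan2(−cos α − cos β, d + sin α + sin β) − atan2(−2, p) = 0.267580 rad; t = (φ − α) mod 2π = 5.501126 rad, q = (φ − β) mod 2π = 2.024430 rad → L = 1.88·(5.501126 + 6.111705 + 2.024430) = 1.88·13.637262 = 25.638052 m
RSL: p² = d² − 2 + 2cos(α−β) − 2d(sin α + sin β) = 40.373683; p = √p² = 6.354029; φ = atan2(cos α + cos β, d − sin α − sin β) − atan2(2, p) = -0.257953 rad; t = (α − φ) mod 2π = 1.307593 rad, q = (β − φ) mod 2π = 4.784289 rad → L = 1.88·(1.307593 + 6.354029 + 4.784289) = 1.88·12.445910 = 23.398311 m
RLR: c = (6 − d² + 2cos(α−β) + 2d(sin α − sin β))/8 = -1.806067, |c| > 1 → infeasible
LRL: c = (6 − d² + 2cos(α−β) − 2d(sin α − sin β))/8 = -7.854138, |c| > 1 → infeasible
Shortest: RSR with L = 14.183618 m ≈ 14.1836 m
Convert RSR to answer units (arcs ×180/π): t = 0.905010·180/π = 51.8533°, p = ρ·p = 1.88·4.737988 = 8.9074 m, q = 1.901479·180/π = 108.9467°, L = 14.1836 m.

RSR: t = 51.8533°, p = 8.9074 m, q = 108.9467°, L = 14.1836 m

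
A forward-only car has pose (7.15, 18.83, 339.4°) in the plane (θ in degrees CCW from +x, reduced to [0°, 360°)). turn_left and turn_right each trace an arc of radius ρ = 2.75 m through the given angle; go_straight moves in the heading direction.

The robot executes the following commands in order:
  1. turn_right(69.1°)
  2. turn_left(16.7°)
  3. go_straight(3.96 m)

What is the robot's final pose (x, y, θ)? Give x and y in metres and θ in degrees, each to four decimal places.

set_pose: (x, y, θ) = (7.1500, 18.8300, 339.4000°), ρ = 2.75
turn_right(69.1°): centre at ρ to the right, rotate −69.1° → (8.9324, 16.2702, 270.3000°)
turn_left(16.7°): centre at ρ to the left, rotate +16.7° → (9.0525, 15.4806, 287.0000°)
go_straight(3.96): x += 3.96·cos θ, y += 3.96·sin θ → (10.2103, 11.6936, 287.0000°)

(10.2103, 11.6936, 287.0000°)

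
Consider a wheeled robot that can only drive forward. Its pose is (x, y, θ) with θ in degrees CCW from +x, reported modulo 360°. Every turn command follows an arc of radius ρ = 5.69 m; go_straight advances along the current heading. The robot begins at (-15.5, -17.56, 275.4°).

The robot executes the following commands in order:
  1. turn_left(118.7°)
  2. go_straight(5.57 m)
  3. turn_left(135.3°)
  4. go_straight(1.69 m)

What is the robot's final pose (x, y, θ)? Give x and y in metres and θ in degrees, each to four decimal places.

set_pose: (x, y, θ) = (-15.5000, -17.5600, 275.4000°), ρ = 5.69
turn_left(118.7°): centre at ρ to the left, rotate +118.7° → (-6.6452, -21.7362, 394.1000° ≡ 34.1000°)
go_straight(5.57): x += 5.57·cos θ, y += 5.57·sin θ → (-2.0329, -18.6134, 34.1000°)
turn_left(135.3°): centre at ρ to the left, rotate +135.3° → (-4.1763, -8.3089, 169.4000°)
go_straight(1.69): x += 1.69·cos θ, y += 1.69·sin θ → (-5.8374, -7.9980, 169.4000°)

(-5.8374, -7.9980, 169.4000°)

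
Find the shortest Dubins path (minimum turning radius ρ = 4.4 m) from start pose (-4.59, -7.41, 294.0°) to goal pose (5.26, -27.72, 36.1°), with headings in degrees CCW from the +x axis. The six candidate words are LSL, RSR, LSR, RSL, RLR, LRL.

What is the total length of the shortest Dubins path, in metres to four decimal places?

26.6896 m

Let ψ = atan2(Δy, Δx) = atan2(-20.31, 9.85) = -64.1274° be the start→goal bearing.
Normalize: d = |goal − start| / ρ = 22.572519/4.4 = 5.130118, α = (θ_start − ψ) mod 360° = 358.1274° = 6.250503 rad, β = (θ_goal − ψ) mod 360° = 100.2274° = 1.749298 rad.
Common terms: sin α = -0.032677, cos α = 0.999466, sin β = 0.984111, cos β = -0.177556, cos(α−β) = -0.209619, d² = 26.318110. Work in radians in the unit-radius frame; every candidate has L = ρ·(t + p + q).
LSL: p² = 2 + d² − 2cos(α−β) + 2d(sin α − sin β) = 18.304865; p = √p² = 4.278418; φ = atan2(cos β − cos α, d + sin α − sin β) = -0.278701 rad; t = (φ − α) mod 2π = 6.037167 rad, q = (β − φ) mod 2π = 2.027999 rad → L = 4.4·(6.037167 + 4.278418 + 2.027999) = 4.4·12.343585 = 54.311774 m
RSR: p² = 2 + d² − 2cos(α−β) + 2d(sin β − sin α) = 39.169829; p = √p² = 6.258580; φ = atan2(cos α − cos β, d − sin α + sin β) = 0.189192 rad; t = (α − φ) mod 2π = 6.061311 rad, q = (φ − β) mod 2π = 4.723079 rad → L = 4.4·(6.061311 + 6.258580 + 4.723079) = 4.4·17.042970 = 74.989067 m
LSR: p² = d² − 2 + 2cos(α−β) + 2d(sin α + sin β) = 33.660807; p = √p² = 5.801793; φ = atan2(−cos α − cos β, d + sin α + sin β) − atan2(−2, p) = 0.197630 rad; t = (φ − α) mod 2π = 0.230313 rad, q = (φ − β) mod 2π = 4.731517 rad → L = 4.4·(0.230313 + 5.801793 + 4.731517) = 4.4·10.763623 = 47.359942 m
RSL: p² = d² − 2 + 2cos(α−β) − 2d(sin α + sin β) = 14.136937; p = √p² = 3.759912; φ = atan2(cos α + cos β, d − sin α − sin β) − atan2(2, p) = -0.294650 rad; t = (α − φ) mod 2π = 0.261967 rad, q = (β − φ) mod 2π = 2.043948 rad → L = 4.4·(0.261967 + 3.759912 + 2.043948) = 4.4·6.065828 = 26.689642 m
RLR: c = (6 − d² + 2cos(α−β) + 2d(sin α − sin β))/8 = -3.896229, |c| > 1 → infeasible
LRL: c = (6 − d² + 2cos(α−β) − 2d(sin α − sin β))/8 = -1.288108, |c| > 1 → infeasible
Shortest: RSL with L = 26.689642 m ≈ 26.6896 m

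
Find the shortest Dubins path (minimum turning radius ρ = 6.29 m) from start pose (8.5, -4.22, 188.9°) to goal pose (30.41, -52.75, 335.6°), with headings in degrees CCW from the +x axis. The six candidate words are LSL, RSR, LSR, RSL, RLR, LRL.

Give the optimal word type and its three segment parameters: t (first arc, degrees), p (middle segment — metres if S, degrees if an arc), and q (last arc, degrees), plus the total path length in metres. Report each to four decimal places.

Let ψ = atan2(Δy, Δx) = atan2(-48.53, 21.91) = -65.7021° be the start→goal bearing.
Normalize: d = |goal − start| / ρ = 53.246681/6.29 = 8.465291, α = (θ_start − ψ) mod 360° = 254.6021° = 4.443645 rad, β = (θ_goal − ψ) mod 360° = 41.3021° = 0.720858 rad.
Common terms: sin α = -0.964105, cos α = -0.265521, sin β = 0.660029, cos β = 0.751240, cos(α−β) = -0.835807, d² = 71.661152. Work in radians in the unit-radius frame; every candidate has L = ρ·(t + p + q).
LSL: p² = 2 + d² − 2cos(α−β) + 2d(sin α − sin β) = 47.835229; p = √p² = 6.916302; φ = atan2(cos β − cos α, d + sin α − sin β) = 0.147544 rad; t = (φ − α) mod 2π = 1.987085 rad, q = (β − φ) mod 2π = 0.573313 rad → L = 6.29·(1.987085 + 6.916302 + 0.573313) = 6.29·9.476700 = 59.608441 m
RSR: p² = 2 + d² − 2cos(α−β) + 2d(sin β − sin α) = 102.830305; p = √p² = 10.140528; φ = atan2(cos α − cos β, d − sin α + sin β) = -0.100436 rad; t = (α − φ) mod 2π = 4.544081 rad, q = (φ − β) mod 2π = 5.461892 rad → L = 6.29·(4.544081 + 10.140528 + 5.461892) = 6.29·20.146500 = 126.721488 m
LSR: p² = d² − 2 + 2cos(α−β) + 2d(sin α + sin β) = 62.841354; p = √p² = 7.927254; φ = atan2(−cos α − cos β, d + sin α + sin β) − atan2(−2, p) = 0.187691 rad; t = (φ − α) mod 2π = 2.027232 rad, q = (φ − β) mod 2π = 5.750019 rad → L = 6.29·(2.027232 + 7.927254 + 5.750019) = 6.29·15.704505 = 98.781335 m
RSL: p² = d² − 2 + 2cos(α−β) − 2d(sin α + sin β) = 73.137721; p = √p² = 8.552059; φ = atan2(cos α + cos β, d − sin α − sin β) − atan2(2, p) = -0.174401 rad; t = (α − φ) mod 2π = 4.618046 rad, q = (β − φ) mod 2π = 0.895259 rad → L = 6.29·(4.618046 + 8.552059 + 0.895259) = 6.29·14.065365 = 88.471144 m
RLR: c = (6 − d² + 2cos(α−β) + 2d(sin α − sin β))/8 = -11.853788, |c| > 1 → infeasible
LRL: c = (6 − d² + 2cos(α−β) − 2d(sin α − sin β))/8 = -4.979404, |c| > 1 → infeasible
Shortest: LSL with L = 59.608441 m ≈ 59.6084 m
Convert LSL to answer units (arcs ×180/π): t = 1.987085·180/π = 113.8516°, p = ρ·p = 6.29·6.916302 = 43.5035 m, q = 0.573313·180/π = 32.8484°, L = 59.6084 m.

LSL: t = 113.8516°, p = 43.5035 m, q = 32.8484°, L = 59.6084 m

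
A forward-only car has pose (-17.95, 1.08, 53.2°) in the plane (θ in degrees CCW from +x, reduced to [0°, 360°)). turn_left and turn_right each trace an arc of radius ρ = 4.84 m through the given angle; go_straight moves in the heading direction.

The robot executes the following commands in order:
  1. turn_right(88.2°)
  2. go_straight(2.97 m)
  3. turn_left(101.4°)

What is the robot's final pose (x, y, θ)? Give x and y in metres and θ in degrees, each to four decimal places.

set_pose: (x, y, θ) = (-17.9500, 1.0800, 53.2000°), ρ = 4.84
turn_right(88.2°): centre at ρ to the right, rotate −88.2° → (-11.2984, 2.1454, -35.0000° ≡ 325.0000°)
go_straight(2.97): x += 2.97·cos θ, y += 2.97·sin θ → (-8.8655, 0.4419, 325.0000°)
turn_left(101.4°): centre at ρ to the left, rotate +101.4° → (-1.6542, 2.4689, 426.4000° ≡ 66.4000°)

(-1.6542, 2.4689, 66.4000°)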